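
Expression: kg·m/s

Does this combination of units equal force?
No

The expression kg·m/s has dimensions [L M T^-1], but force has dimensions [L M T^-2].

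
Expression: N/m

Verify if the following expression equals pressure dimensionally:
No

The expression N/m has dimensions [M T^-2], but pressure has dimensions [L^-1 M T^-2].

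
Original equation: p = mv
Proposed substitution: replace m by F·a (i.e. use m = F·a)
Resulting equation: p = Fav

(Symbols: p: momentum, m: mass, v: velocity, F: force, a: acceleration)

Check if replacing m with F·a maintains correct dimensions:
No

[m] = [M] and [F·a] = [L^2 M T^-4]. These differ, so the substitution replaces a quantity by one of different dimensions and the result p = Fav has LHS [L M T^-1] vs RHS [L^3 M T^-5] — inconsistent.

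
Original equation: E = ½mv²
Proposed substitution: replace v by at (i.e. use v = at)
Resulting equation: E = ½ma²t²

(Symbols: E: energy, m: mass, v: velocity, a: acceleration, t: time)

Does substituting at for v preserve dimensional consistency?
Yes

[v] = [L T^-1] and [at] = [L T^-1]. These match, so the substitution replaces a quantity by one of the same dimensions and the result E = ½ma²t² has LHS [L^2 M T^-2] vs RHS [L^2 M T^-2] — still consistent.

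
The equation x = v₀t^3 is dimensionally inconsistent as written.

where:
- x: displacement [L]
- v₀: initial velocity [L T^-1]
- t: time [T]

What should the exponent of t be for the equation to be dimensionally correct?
The exponent of t should be 1: x = v₀t

The LHS x has dimensions [L]; t has dimensions [T].
As written, the RHS v₀t^3 (exponent 3 on t) has dimensions [L T^2], which does not match.
With exponent 1, the RHS v₀t has dimensions [L], matching the LHS.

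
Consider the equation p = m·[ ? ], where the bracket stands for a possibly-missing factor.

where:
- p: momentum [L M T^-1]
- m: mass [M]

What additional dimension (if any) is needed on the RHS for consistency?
[L T^-1] — velocity (e.g. v)

p has dimensions [L M T^-1]; m has dimensions [M].
The bracketed factor must supply [L M T^-1] / [M] = [L T^-1].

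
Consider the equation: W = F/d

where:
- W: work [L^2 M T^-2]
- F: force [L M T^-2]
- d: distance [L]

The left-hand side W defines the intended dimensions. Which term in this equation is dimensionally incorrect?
The right-hand side term F/d

W has dimensions [L^2 M T^-2], but F/d has dimensions [M T^-2], so the term F/d is dimensionally wrong for W.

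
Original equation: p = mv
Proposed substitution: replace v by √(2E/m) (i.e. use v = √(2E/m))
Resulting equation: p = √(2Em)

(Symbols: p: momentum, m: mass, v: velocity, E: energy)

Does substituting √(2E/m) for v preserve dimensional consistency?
Yes

[v] = [L T^-1] and [√(2E/m)] = [L T^-1]. These match, so the substitution replaces a quantity by one of the same dimensions and the result p = √(2Em) has LHS [L M T^-1] vs RHS [L M T^-1] — still consistent.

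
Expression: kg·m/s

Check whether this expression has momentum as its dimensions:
Yes

The expression kg·m/s has dimensions [L M T^-1], which is exactly momentum [L M T^-1].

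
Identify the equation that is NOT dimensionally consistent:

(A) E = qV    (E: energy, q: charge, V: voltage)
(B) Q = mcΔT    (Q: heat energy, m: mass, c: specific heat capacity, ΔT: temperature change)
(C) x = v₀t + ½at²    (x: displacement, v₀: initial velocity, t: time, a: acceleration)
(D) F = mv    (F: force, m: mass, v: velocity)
(D) F = mv

The equation (D) F = mv is dimensionally incorrect.

LHS (F): [L M T^-2]
RHS (mv): [L M T^-1] ✗

The dimensions do not match. The other three equations balance.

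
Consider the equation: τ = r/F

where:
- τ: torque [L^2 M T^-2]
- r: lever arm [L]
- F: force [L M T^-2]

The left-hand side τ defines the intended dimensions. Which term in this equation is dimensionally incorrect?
The right-hand side term r/F

τ has dimensions [L^2 M T^-2], but r/F has dimensions [M^-1 T^2], so the term r/F is dimensionally wrong for τ.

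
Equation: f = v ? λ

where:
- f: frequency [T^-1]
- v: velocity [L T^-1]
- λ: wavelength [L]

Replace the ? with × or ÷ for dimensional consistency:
division (÷): f = v ÷ λ

f [T^-1]; v [L T^-1]; λ [L].
v × λ → [L^2 T^-1] ✗
v ÷ λ → [T^-1] ✓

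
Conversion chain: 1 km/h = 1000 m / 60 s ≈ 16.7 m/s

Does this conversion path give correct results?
The chain is incorrect (it contains an error).

Incorrect: 1 h = 3600 s, not 60 s (1 km/h ≈ 0.278 m/s)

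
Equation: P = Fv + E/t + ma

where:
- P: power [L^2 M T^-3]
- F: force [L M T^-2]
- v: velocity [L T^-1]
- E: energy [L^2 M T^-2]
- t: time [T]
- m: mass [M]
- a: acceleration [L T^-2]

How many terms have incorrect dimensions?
1

LHS P: [L^2 M T^-3]
- Fv: [L^2 M T^-3] ✓
- E/t: [L^2 M T^-3] ✓
- ma: [L M T^-2] ✗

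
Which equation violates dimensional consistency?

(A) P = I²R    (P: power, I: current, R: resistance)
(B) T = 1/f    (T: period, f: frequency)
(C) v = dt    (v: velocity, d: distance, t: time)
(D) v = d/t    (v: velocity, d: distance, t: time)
(C) v = dt

The equation (C) v = dt is dimensionally incorrect.

LHS (v): [L T^-1]
RHS (dt): [L T] ✗

The dimensions do not match. The other three equations balance.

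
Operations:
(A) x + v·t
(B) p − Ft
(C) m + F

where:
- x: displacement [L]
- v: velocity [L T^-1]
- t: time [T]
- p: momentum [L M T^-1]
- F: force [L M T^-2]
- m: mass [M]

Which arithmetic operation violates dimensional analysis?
(C) m + F

(A) x + v·t: x [L] and v·t [L] — same dimensions ✓
(B) p − Ft: p [L M T^-1] and Ft [L M T^-1] — same dimensions ✓
(C) m + F: m [M] and F [L M T^-2] — different dimensions cannot be added/subtracted ✗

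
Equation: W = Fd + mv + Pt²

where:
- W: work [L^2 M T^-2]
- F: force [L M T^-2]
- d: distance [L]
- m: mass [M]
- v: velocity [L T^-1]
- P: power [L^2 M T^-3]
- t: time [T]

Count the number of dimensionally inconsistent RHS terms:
2

LHS W: [L^2 M T^-2]
- Fd: [L^2 M T^-2] ✓
- mv: [L M T^-1] ✗
- Pt²: [L^2 M T^-1] ✗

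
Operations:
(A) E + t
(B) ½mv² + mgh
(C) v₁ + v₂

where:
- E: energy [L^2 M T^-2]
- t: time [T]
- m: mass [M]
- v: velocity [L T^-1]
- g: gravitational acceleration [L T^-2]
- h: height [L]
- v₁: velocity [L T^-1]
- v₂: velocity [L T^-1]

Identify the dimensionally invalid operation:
(A) E + t

(A) E + t: E [L^2 M T^-2] and t [T] — different dimensions cannot be added/subtracted ✗
(B) ½mv² + mgh: ½mv² [L^2 M T^-2] and mgh [L^2 M T^-2] — same dimensions ✓
(C) v₁ + v₂: v₁ [L T^-1] and v₂ [L T^-1] — same dimensions ✓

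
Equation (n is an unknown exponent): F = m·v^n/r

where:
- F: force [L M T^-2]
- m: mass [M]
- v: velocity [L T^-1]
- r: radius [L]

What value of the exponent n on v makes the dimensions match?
n = 2

F has dimensions [L M T^-2]; v has dimensions [L T^-1].
The rest of the RHS has dimensions [L^-1 M], so v^n must supply [L^2 T^-2].
With n = 2: m·v^2/r has dimensions [L M T^-2], matching the LHS ✓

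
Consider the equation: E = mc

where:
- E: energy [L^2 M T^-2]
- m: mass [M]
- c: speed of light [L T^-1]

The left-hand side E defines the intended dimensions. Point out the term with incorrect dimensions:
The right-hand side term mc

E has dimensions [L^2 M T^-2], but mc has dimensions [L M T^-1], so the term mc is dimensionally wrong for E.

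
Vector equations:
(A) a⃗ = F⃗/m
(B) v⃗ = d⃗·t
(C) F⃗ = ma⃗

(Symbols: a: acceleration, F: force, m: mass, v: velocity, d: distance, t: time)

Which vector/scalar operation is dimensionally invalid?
(B) v⃗ = d⃗·t

(A) a⃗ = F⃗/m: LHS [L T^-2], RHS [L T^-2] ✓ — force (vector) divided by mass (scalar)
(B) v⃗ = d⃗·t: LHS [L T^-1], RHS [L T] ✗ — velocity is displacement per time; should be d⃗/t
(C) F⃗ = ma⃗: LHS [L M T^-2], RHS [L M T^-2] ✓ — Force and acceleration are vectors, mass is a scalar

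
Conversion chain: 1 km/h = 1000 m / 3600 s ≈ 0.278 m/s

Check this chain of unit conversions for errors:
The chain is correct (no errors).

Correct: 1 km = 1000 m, 1 h = 3600 s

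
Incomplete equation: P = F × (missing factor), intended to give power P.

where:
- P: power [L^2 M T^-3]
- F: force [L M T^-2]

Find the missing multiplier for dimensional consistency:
v (velocity), dimensions [L T^-1]

P has dimensions [L^2 M T^-3] and F has dimensions [L M T^-2].
The missing factor must have dimensions [L^2 M T^-3] / [L M T^-2] = [L T^-1], i.e. velocity (v).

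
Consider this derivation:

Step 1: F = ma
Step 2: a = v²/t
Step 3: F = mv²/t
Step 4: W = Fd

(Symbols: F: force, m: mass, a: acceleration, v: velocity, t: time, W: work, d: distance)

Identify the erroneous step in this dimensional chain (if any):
Step 2

Step 1: F = ma → LHS [L M T^-2], RHS [L M T^-2] ✓
Step 2: a = v²/t → LHS [L T^-2], RHS [L^2 T^-3] ✗

The first dimensional inconsistency appears in step 2: a = v²/t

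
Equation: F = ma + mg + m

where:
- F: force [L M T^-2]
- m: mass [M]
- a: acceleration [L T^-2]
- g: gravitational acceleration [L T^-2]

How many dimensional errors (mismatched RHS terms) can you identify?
1

LHS F: [L M T^-2]
- ma: [L M T^-2] ✓
- mg: [L M T^-2] ✓
- m: [M] ✗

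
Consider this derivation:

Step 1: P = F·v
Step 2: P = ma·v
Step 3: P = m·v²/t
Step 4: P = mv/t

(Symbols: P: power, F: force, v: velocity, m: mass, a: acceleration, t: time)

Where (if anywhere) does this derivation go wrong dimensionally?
Step 4

Step 1: P = F·v → LHS [L^2 M T^-3], RHS [L^2 M T^-3] ✓
Step 2: P = ma·v → LHS [L^2 M T^-3], RHS [L^2 M T^-3] ✓
Step 3: P = m·v²/t → LHS [L^2 M T^-3], RHS [L^2 M T^-3] ✓
Step 4: P = mv/t → LHS [L^2 M T^-3], RHS [L M T^-2] ✗

The first dimensional inconsistency appears in step 4: P = mv/t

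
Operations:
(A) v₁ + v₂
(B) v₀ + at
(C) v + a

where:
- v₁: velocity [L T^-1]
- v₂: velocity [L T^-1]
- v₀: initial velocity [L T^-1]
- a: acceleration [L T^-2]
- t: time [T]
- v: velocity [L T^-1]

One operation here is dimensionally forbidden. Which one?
(C) v + a

(A) v₁ + v₂: v₁ [L T^-1] and v₂ [L T^-1] — same dimensions ✓
(B) v₀ + at: v₀ [L T^-1] and at [L T^-1] — same dimensions ✓
(C) v + a: v [L T^-1] and a [L T^-2] — different dimensions cannot be added/subtracted ✗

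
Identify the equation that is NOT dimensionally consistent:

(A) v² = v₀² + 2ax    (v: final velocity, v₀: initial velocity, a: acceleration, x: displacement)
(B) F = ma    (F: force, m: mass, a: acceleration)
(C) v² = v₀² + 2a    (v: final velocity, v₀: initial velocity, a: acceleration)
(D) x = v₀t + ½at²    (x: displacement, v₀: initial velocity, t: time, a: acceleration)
(C) v² = v₀² + 2a

The equation (C) v² = v₀² + 2a is dimensionally incorrect.

LHS (v²): [L^2 T^-2]
RHS terms:
  - v₀²: [L^2 T^-2] ✓
  - 2a: [L T^-2] ✗ (does not match LHS)

The dimensions do not match. The other three equations balance.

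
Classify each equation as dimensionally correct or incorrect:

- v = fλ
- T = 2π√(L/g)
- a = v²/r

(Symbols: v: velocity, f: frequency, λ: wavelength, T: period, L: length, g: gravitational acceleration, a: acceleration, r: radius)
Dimensionally correct: v = fλ, T = 2π√(L/g), a = v²/r
Dimensionally incorrect: none
Ordered (correct first, then incorrect): v = fλ, T = 2π√(L/g), a = v²/r

- v = fλ: LHS [L T^-1], RHS [L T^-1] → correct ✓
- T = 2π√(L/g): LHS [T], RHS [T] → correct ✓
- a = v²/r: LHS [L T^-2], RHS [L T^-2] → correct ✓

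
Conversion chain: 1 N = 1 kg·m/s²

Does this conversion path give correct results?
The chain is correct (no errors).

Correct: Newton is defined as kg·m/s²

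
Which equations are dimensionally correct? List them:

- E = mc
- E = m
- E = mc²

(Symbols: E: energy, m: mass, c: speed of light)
Dimensionally correct: E = mc²
Dimensionally incorrect: E = mc, E = m
Ordered (correct first, then incorrect): E = mc², E = mc, E = m

- E = mc: LHS [L^2 M T^-2], RHS [L M T^-1] → incorrect ✗
- E = m: LHS [L^2 M T^-2], RHS [M] → incorrect ✗
- E = mc²: LHS [L^2 M T^-2], RHS [L^2 M T^-2] → correct ✓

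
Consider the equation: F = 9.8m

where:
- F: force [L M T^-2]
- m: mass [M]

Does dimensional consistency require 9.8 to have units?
Yes

F has dimensions [L M T^-2], while m alone has dimensions [M]. For the equation to balance, the factor 9.8 must carry dimensions [L T^-2] — it is a dimensional constant (a numerical value of a physical quantity with its units suppressed), not a pure number.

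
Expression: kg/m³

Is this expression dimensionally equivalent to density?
Yes

The expression kg/m³ has dimensions [L^-3 M], which is exactly density [L^-3 M].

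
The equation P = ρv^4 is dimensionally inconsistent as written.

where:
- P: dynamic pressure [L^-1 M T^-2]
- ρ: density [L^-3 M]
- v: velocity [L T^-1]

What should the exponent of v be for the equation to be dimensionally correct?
The exponent of v should be 2: P = ρv^2

The LHS P has dimensions [L^-1 M T^-2]; v has dimensions [L T^-1].
As written, the RHS ρv^4 (exponent 4 on v) has dimensions [L M T^-4], which does not match.
With exponent 2, the RHS ρv^2 has dimensions [L^-1 M T^-2], matching the LHS.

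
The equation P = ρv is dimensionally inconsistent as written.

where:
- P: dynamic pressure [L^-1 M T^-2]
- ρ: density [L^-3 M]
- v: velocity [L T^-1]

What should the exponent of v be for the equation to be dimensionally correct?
The exponent of v should be 2: P = ρv^2

The LHS P has dimensions [L^-1 M T^-2]; v has dimensions [L T^-1].
As written, the RHS ρv (exponent 1 on v) has dimensions [L^-2 M T^-1], which does not match.
With exponent 2, the RHS ρv^2 has dimensions [L^-1 M T^-2], matching the LHS.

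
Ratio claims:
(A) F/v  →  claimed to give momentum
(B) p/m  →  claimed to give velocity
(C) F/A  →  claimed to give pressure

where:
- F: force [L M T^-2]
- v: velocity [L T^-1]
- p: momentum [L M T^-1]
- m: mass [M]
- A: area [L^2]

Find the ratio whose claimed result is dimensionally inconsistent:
(A) F/v does not give momentum

(A) F/v: [M T^-1] ≠ momentum [L M T^-1] ✗
(B) p/m: [L T^-1] = velocity [L T^-1] ✓
(C) F/A: [L^-1 M T^-2] = pressure [L^-1 M T^-2] ✓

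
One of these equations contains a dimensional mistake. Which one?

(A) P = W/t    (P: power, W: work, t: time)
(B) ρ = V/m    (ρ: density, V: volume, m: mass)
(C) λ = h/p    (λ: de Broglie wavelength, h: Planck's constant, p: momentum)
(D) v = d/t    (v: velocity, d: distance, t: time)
(B) ρ = V/m

The equation (B) ρ = V/m is dimensionally incorrect.

LHS (ρ): [L^-3 M]
RHS (V/m): [L^3 M^-1] ✗

The dimensions do not match. The other three equations balance.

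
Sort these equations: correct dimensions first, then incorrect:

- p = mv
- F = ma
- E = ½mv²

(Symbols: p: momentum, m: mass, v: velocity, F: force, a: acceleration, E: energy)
Dimensionally correct: p = mv, F = ma, E = ½mv²
Dimensionally incorrect: none
Ordered (correct first, then incorrect): p = mv, F = ma, E = ½mv²

- p = mv: LHS [L M T^-1], RHS [L M T^-1] → correct ✓
- F = ma: LHS [L M T^-2], RHS [L M T^-2] → correct ✓
- E = ½mv²: LHS [L^2 M T^-2], RHS [L^2 M T^-2] → correct ✓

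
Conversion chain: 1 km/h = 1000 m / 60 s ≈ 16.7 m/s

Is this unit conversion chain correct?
The chain is incorrect (it contains an error).

Incorrect: 1 h = 3600 s, not 60 s (1 km/h ≈ 0.278 m/s)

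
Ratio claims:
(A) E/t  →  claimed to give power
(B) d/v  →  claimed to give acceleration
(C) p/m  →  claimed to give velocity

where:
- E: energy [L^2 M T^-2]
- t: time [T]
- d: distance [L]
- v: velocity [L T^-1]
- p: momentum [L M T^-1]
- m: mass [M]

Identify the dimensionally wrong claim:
(B) d/v does not give acceleration

(A) E/t: [L^2 M T^-3] = power [L^2 M T^-3] ✓
(B) d/v: [T] ≠ acceleration [L T^-2] ✗
(C) p/m: [L T^-1] = velocity [L T^-1] ✓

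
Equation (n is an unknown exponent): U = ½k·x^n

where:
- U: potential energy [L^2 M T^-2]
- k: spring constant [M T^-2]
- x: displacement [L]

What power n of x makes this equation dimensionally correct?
n = 2

U has dimensions [L^2 M T^-2]; x has dimensions [L].
The rest of the RHS has dimensions [M T^-2], so x^n must supply [L^2].
With n = 2: ½k·x^2 has dimensions [L^2 M T^-2], matching the LHS ✓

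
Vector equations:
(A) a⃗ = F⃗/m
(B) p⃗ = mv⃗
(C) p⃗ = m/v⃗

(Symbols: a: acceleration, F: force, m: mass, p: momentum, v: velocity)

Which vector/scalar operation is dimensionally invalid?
(C) p⃗ = m/v⃗

(A) a⃗ = F⃗/m: LHS [L T^-2], RHS [L T^-2] ✓ — force (vector) divided by mass (scalar)
(B) p⃗ = mv⃗: LHS [L M T^-1], RHS [L M T^-1] ✓ — mass (scalar) times velocity (vector)
(C) p⃗ = m/v⃗: LHS [L M T^-1], RHS [L^-1 M T] ✗ — momentum is mass times velocity; should be mv⃗ (and division by a vector is undefined)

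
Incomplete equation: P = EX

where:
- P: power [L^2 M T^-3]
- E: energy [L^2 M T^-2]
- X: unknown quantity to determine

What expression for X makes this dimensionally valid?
X = f (inverse time / frequency (1/t)), dimensions [T^-1]

P has dimensions [L^2 M T^-3]; the rest of the RHS (E) has dimensions [L^2 M T^-2].
So X must have dimensions [T^-1] — X = f (inverse time / frequency (1/t)).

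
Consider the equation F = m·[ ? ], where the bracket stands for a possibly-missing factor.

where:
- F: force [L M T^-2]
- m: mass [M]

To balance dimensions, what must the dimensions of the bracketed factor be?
[L T^-2] — acceleration (e.g. a)

F has dimensions [L M T^-2]; m has dimensions [M].
The bracketed factor must supply [L M T^-2] / [M] = [L T^-2].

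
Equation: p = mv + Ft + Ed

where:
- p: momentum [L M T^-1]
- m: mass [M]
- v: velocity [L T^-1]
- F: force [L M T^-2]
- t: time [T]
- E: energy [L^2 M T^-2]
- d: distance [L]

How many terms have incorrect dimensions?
1

LHS p: [L M T^-1]
- mv: [L M T^-1] ✓
- Ft: [L M T^-1] ✓
- Ed: [L^3 M T^-2] ✗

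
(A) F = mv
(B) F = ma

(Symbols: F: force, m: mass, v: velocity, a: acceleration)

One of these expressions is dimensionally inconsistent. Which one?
(A)

(A) F = mv: LHS [L M T^-2], RHS [L M T^-1] ✗
(B) F = ma: LHS [L M T^-2], RHS [L M T^-2] ✓

Expression (A) F = mv is dimensionally incorrect.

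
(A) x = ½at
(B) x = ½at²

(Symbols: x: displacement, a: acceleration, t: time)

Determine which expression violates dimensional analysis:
(A)

(A) x = ½at: LHS [L], RHS [L T^-1] ✗
(B) x = ½at²: LHS [L], RHS [L] ✓

Expression (A) x = ½at is dimensionally incorrect.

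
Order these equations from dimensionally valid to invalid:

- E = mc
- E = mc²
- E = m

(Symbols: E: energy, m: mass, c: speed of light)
Dimensionally correct: E = mc²
Dimensionally incorrect: E = mc, E = m
Ordered (correct first, then incorrect): E = mc², E = mc, E = m

- E = mc: LHS [L^2 M T^-2], RHS [L M T^-1] → incorrect ✗
- E = mc²: LHS [L^2 M T^-2], RHS [L^2 M T^-2] → correct ✓
- E = m: LHS [L^2 M T^-2], RHS [M] → incorrect ✗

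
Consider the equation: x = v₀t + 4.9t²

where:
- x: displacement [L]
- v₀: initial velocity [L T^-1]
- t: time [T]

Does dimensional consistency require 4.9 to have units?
Yes

x has dimensions [L], while t² alone has dimensions [T^2]. For the equation to balance, the factor 4.9 must carry dimensions [L T^-2] — it is a dimensional constant (a numerical value of a physical quantity with its units suppressed), not a pure number.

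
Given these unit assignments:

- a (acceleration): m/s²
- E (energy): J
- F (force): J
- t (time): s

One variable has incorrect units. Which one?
F

The variable F (force) should have units N, not J.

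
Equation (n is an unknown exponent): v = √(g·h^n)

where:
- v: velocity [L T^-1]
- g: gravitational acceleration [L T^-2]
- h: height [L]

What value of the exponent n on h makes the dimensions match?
n = 1

v has dimensions [L T^-1]; h has dimensions [L].
With n = 1: √(g·h^1) has dimensions [L T^-1], matching the LHS ✓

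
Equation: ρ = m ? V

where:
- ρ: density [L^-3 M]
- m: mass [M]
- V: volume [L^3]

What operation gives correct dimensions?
division (÷): ρ = m ÷ V

ρ [L^-3 M]; m [M]; V [L^3].
m × V → [L^3 M] ✗
m ÷ V → [L^-3 M] ✓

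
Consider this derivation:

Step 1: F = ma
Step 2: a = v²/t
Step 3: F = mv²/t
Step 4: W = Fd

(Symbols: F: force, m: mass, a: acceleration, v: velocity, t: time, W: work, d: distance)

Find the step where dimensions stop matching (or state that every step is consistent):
Step 2

Step 1: F = ma → LHS [L M T^-2], RHS [L M T^-2] ✓
Step 2: a = v²/t → LHS [L T^-2], RHS [L^2 T^-3] ✗

The first dimensional inconsistency appears in step 2: a = v²/t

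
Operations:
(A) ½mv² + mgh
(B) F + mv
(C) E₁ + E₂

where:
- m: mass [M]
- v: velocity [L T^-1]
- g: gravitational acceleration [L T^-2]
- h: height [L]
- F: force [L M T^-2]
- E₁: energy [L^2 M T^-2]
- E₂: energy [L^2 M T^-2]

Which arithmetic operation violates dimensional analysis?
(B) F + mv

(A) ½mv² + mgh: ½mv² [L^2 M T^-2] and mgh [L^2 M T^-2] — same dimensions ✓
(B) F + mv: F [L M T^-2] and mv [L M T^-1] — different dimensions cannot be added/subtracted ✗
(C) E₁ + E₂: E₁ [L^2 M T^-2] and E₂ [L^2 M T^-2] — same dimensions ✓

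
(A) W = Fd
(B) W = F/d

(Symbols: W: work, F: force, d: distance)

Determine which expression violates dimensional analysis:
(B)

(A) W = Fd: LHS [L^2 M T^-2], RHS [L^2 M T^-2] ✓
(B) W = F/d: LHS [L^2 M T^-2], RHS [M T^-2] ✗

Expression (B) W = F/d is dimensionally incorrect.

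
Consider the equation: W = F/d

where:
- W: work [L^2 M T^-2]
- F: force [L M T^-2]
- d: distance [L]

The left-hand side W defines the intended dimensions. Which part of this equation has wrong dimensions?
The right-hand side term F/d

W has dimensions [L^2 M T^-2], but F/d has dimensions [M T^-2], so the term F/d is dimensionally wrong for W.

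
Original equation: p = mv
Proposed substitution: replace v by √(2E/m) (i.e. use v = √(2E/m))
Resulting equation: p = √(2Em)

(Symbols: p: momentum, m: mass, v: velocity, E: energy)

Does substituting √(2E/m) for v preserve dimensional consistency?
Yes

[v] = [L T^-1] and [√(2E/m)] = [L T^-1]. These match, so the substitution replaces a quantity by one of the same dimensions and the result p = √(2Em) has LHS [L M T^-1] vs RHS [L M T^-1] — still consistent.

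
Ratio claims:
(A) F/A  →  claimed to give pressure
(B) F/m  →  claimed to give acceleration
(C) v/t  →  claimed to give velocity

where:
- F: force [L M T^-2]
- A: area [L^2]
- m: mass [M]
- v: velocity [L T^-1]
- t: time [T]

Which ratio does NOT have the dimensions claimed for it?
(C) v/t does not give velocity

(A) F/A: [L^-1 M T^-2] = pressure [L^-1 M T^-2] ✓
(B) F/m: [L T^-2] = acceleration [L T^-2] ✓
(C) v/t: [L T^-2] ≠ velocity [L T^-1] ✗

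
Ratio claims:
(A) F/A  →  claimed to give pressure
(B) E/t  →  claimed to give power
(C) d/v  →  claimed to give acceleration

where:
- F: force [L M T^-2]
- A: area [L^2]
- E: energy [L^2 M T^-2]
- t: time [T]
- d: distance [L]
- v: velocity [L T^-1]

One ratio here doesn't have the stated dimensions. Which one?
(C) d/v does not give acceleration

(A) F/A: [L^-1 M T^-2] = pressure [L^-1 M T^-2] ✓
(B) E/t: [L^2 M T^-3] = power [L^2 M T^-3] ✓
(C) d/v: [T] ≠ acceleration [L T^-2] ✗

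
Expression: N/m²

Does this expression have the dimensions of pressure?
Yes

The expression N/m² has dimensions [L^-1 M T^-2], which is exactly pressure [L^-1 M T^-2].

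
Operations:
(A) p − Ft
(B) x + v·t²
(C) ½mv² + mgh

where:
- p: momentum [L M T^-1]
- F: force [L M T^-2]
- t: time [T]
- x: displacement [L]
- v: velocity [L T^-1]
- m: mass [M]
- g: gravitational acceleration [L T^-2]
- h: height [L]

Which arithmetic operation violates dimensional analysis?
(B) x + v·t²

(A) p − Ft: p [L M T^-1] and Ft [L M T^-1] — same dimensions ✓
(B) x + v·t²: x [L] and v·t² [L T] — different dimensions cannot be added/subtracted ✗
(C) ½mv² + mgh: ½mv² [L^2 M T^-2] and mgh [L^2 M T^-2] — same dimensions ✓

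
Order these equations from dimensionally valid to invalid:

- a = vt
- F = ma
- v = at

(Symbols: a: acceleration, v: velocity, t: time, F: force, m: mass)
Dimensionally correct: F = ma, v = at
Dimensionally incorrect: a = vt
Ordered (correct first, then incorrect): F = ma, v = at, a = vt

- a = vt: LHS [L T^-2], RHS [L] → incorrect ✗
- F = ma: LHS [L M T^-2], RHS [L M T^-2] → correct ✓
- v = at: LHS [L T^-1], RHS [L T^-1] → correct ✓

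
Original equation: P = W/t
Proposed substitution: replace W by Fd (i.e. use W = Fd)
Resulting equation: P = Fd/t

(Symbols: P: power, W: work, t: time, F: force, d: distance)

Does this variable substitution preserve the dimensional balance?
Yes

[W] = [L^2 M T^-2] and [Fd] = [L^2 M T^-2]. These match, so the substitution replaces a quantity by one of the same dimensions and the result P = Fd/t has LHS [L^2 M T^-3] vs RHS [L^2 M T^-3] — still consistent.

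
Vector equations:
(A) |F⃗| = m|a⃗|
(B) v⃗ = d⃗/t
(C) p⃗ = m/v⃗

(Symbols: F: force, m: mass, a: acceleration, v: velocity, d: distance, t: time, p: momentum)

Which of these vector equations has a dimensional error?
(C) p⃗ = m/v⃗

(A) |F⃗| = m|a⃗|: LHS [L M T^-2], RHS [L M T^-2] ✓ — magnitudes of vectors are scalars
(B) v⃗ = d⃗/t: LHS [L T^-1], RHS [L T^-1] ✓ — displacement (vector) divided by time (scalar)
(C) p⃗ = m/v⃗: LHS [L M T^-1], RHS [L^-1 M T] ✗ — momentum is mass times velocity; should be mv⃗ (and division by a vector is undefined)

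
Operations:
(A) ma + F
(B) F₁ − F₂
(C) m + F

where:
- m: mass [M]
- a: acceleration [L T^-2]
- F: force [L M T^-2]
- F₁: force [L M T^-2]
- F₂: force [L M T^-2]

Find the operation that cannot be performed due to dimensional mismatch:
(C) m + F

(A) ma + F: ma [L M T^-2] and F [L M T^-2] — same dimensions ✓
(B) F₁ − F₂: F₁ [L M T^-2] and F₂ [L M T^-2] — same dimensions ✓
(C) m + F: m [M] and F [L M T^-2] — different dimensions cannot be added/subtracted ✗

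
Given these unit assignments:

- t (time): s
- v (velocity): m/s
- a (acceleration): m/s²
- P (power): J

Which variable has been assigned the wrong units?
P

The variable P (power) should have units W, not J.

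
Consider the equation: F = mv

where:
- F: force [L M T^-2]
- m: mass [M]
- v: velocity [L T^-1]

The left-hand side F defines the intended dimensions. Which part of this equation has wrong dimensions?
The right-hand side term mv

F has dimensions [L M T^-2], but mv has dimensions [L M T^-1], so the term mv is dimensionally wrong for F.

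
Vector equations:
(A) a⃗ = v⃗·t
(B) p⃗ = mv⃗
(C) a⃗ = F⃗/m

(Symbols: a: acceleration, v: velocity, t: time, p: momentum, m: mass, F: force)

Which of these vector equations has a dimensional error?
(A) a⃗ = v⃗·t

(A) a⃗ = v⃗·t: LHS [L T^-2], RHS [L] ✗ — acceleration is velocity per time; should be v⃗/t
(B) p⃗ = mv⃗: LHS [L M T^-1], RHS [L M T^-1] ✓ — mass (scalar) times velocity (vector)
(C) a⃗ = F⃗/m: LHS [L T^-2], RHS [L T^-2] ✓ — force (vector) divided by mass (scalar)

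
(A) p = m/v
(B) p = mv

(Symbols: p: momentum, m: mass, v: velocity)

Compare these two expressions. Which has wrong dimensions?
(A)

(A) p = m/v: LHS [L M T^-1], RHS [L^-1 M T] ✗
(B) p = mv: LHS [L M T^-1], RHS [L M T^-1] ✓

Expression (A) p = m/v is dimensionally incorrect.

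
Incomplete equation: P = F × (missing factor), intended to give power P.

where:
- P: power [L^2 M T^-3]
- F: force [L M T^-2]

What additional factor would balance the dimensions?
v (velocity), dimensions [L T^-1]

P has dimensions [L^2 M T^-3] and F has dimensions [L M T^-2].
The missing factor must have dimensions [L^2 M T^-3] / [L M T^-2] = [L T^-1], i.e. velocity (v).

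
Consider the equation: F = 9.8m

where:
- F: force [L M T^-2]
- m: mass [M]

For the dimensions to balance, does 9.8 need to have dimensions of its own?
Yes

F has dimensions [L M T^-2], while m alone has dimensions [M]. For the equation to balance, the factor 9.8 must carry dimensions [L T^-2] — it is a dimensional constant (a numerical value of a physical quantity with its units suppressed), not a pure number.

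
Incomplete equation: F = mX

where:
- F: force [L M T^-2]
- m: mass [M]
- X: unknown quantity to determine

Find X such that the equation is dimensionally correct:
X = a (acceleration), dimensions [L T^-2]

F has dimensions [L M T^-2]; the rest of the RHS (m) has dimensions [M].
So X must have dimensions [L T^-2] — X = a (acceleration).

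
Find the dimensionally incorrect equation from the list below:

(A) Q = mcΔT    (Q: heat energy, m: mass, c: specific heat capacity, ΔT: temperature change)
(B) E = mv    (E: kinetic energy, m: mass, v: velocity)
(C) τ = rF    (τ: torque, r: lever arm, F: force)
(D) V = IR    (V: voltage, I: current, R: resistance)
(B) E = mv

The equation (B) E = mv is dimensionally incorrect.

LHS (E): [L^2 M T^-2]
RHS (mv): [L M T^-1] ✗

The dimensions do not match. The other three equations balance.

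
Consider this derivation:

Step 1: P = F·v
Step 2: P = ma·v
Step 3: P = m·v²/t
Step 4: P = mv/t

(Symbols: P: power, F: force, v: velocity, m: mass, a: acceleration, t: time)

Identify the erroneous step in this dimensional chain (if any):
Step 4

Step 1: P = F·v → LHS [L^2 M T^-3], RHS [L^2 M T^-3] ✓
Step 2: P = ma·v → LHS [L^2 M T^-3], RHS [L^2 M T^-3] ✓
Step 3: P = m·v²/t → LHS [L^2 M T^-3], RHS [L^2 M T^-3] ✓
Step 4: P = mv/t → LHS [L^2 M T^-3], RHS [L M T^-2] ✗

The first dimensional inconsistency appears in step 4: P = mv/t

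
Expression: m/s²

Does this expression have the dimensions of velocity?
No

The expression m/s² has dimensions [L T^-2], but velocity has dimensions [L T^-1].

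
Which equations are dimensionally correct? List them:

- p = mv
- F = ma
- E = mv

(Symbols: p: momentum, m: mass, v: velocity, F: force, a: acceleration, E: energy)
Dimensionally correct: p = mv, F = ma
Dimensionally incorrect: E = mv
Ordered (correct first, then incorrect): p = mv, F = ma, E = mv

- p = mv: LHS [L M T^-1], RHS [L M T^-1] → correct ✓
- F = ma: LHS [L M T^-2], RHS [L M T^-2] → correct ✓
- E = mv: LHS [L^2 M T^-2], RHS [L M T^-1] → incorrect ✗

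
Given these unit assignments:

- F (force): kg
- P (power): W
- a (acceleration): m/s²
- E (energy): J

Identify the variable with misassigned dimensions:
F

The variable F (force) should have units N, not kg.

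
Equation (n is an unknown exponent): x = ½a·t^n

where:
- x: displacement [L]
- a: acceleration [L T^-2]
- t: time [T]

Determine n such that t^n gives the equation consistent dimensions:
n = 2

x has dimensions [L]; t has dimensions [T].
The rest of the RHS has dimensions [L T^-2], so t^n must supply [T^2].
With n = 2: ½a·t^2 has dimensions [L], matching the LHS ✓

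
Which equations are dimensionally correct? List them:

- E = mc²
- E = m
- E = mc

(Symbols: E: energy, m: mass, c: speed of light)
Dimensionally correct: E = mc²
Dimensionally incorrect: E = m, E = mc
Ordered (correct first, then incorrect): E = mc², E = m, E = mc

- E = mc²: LHS [L^2 M T^-2], RHS [L^2 M T^-2] → correct ✓
- E = m: LHS [L^2 M T^-2], RHS [M] → incorrect ✗
- E = mc: LHS [L^2 M T^-2], RHS [L M T^-1] → incorrect ✗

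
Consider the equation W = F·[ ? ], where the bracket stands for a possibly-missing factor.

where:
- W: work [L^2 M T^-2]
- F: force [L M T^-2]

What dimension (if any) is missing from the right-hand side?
[L] — length (e.g. a distance d)

W has dimensions [L^2 M T^-2]; F has dimensions [L M T^-2].
The bracketed factor must supply [L^2 M T^-2] / [L M T^-2] = [L].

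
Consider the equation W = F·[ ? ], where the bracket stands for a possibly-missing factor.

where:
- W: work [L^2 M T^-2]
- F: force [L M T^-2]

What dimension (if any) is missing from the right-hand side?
[L] — length (e.g. a distance d)

W has dimensions [L^2 M T^-2]; F has dimensions [L M T^-2].
The bracketed factor must supply [L^2 M T^-2] / [L M T^-2] = [L].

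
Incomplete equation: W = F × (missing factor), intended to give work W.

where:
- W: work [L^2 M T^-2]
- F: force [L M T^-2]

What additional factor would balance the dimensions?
d (distance), dimensions [L]

W has dimensions [L^2 M T^-2] and F has dimensions [L M T^-2].
The missing factor must have dimensions [L^2 M T^-2] / [L M T^-2] = [L], i.e. distance (d).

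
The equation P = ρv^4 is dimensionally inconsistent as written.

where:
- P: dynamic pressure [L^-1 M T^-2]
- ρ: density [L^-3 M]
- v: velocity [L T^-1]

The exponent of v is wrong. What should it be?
The exponent of v should be 2: P = ρv^2

The LHS P has dimensions [L^-1 M T^-2]; v has dimensions [L T^-1].
As written, the RHS ρv^4 (exponent 4 on v) has dimensions [L M T^-4], which does not match.
With exponent 2, the RHS ρv^2 has dimensions [L^-1 M T^-2], matching the LHS.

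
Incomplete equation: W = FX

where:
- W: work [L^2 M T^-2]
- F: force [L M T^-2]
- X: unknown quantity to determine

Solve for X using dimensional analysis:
X = d (distance), dimensions [L]

W has dimensions [L^2 M T^-2]; the rest of the RHS (F) has dimensions [L M T^-2].
So X must have dimensions [L] — X = d (distance).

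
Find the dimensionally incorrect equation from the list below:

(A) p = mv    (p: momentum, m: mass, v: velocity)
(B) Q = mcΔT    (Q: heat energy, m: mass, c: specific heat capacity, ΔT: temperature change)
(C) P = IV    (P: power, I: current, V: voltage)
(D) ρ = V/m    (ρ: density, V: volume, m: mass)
(D) ρ = V/m

The equation (D) ρ = V/m is dimensionally incorrect.

LHS (ρ): [L^-3 M]
RHS (V/m): [L^3 M^-1] ✗

The dimensions do not match. The other three equations balance.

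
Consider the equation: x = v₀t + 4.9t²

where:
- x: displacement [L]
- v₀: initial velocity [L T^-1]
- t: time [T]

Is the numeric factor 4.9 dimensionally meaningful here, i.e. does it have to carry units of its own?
Yes

x has dimensions [L], while t² alone has dimensions [T^2]. For the equation to balance, the factor 4.9 must carry dimensions [L T^-2] — it is a dimensional constant (a numerical value of a physical quantity with its units suppressed), not a pure number.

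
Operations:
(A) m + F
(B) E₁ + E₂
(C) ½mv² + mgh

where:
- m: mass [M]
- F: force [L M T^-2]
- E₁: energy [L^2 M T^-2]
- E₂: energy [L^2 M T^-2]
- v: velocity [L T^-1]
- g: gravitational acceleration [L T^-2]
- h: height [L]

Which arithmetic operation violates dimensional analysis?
(A) m + F

(A) m + F: m [M] and F [L M T^-2] — different dimensions cannot be added/subtracted ✗
(B) E₁ + E₂: E₁ [L^2 M T^-2] and E₂ [L^2 M T^-2] — same dimensions ✓
(C) ½mv² + mgh: ½mv² [L^2 M T^-2] and mgh [L^2 M T^-2] — same dimensions ✓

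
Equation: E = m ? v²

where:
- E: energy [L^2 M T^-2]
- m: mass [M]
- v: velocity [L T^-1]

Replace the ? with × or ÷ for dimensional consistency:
multiplication (×): E = m × v²

E [L^2 M T^-2]; m [M]; v² [L^2 T^-2].
m × v² → [L^2 M T^-2] ✓
m ÷ v² → [L^-2 M T^2] ✗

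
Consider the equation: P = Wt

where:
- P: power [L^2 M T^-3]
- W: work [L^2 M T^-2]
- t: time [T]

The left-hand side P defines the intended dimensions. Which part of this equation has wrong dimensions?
The right-hand side term Wt

P has dimensions [L^2 M T^-3], but Wt has dimensions [L^2 M T^-1], so the term Wt is dimensionally wrong for P.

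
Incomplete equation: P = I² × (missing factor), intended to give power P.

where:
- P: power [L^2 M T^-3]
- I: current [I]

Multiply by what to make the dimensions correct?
R (resistance), dimensions [I^-2 L^2 M T^-3]

P has dimensions [L^2 M T^-3] and I² has dimensions [I^2].
The missing factor must have dimensions [L^2 M T^-3] / [I^2] = [I^-2 L^2 M T^-3], i.e. resistance (R).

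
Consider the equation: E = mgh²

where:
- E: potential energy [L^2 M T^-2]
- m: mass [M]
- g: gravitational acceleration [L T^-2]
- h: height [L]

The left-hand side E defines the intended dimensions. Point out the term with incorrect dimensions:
The right-hand side term mgh²

E has dimensions [L^2 M T^-2], but mgh² has dimensions [L^3 M T^-2], so the term mgh² is dimensionally wrong for E.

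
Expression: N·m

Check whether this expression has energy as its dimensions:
Yes

The expression N·m has dimensions [L^2 M T^-2], which is exactly energy [L^2 M T^-2].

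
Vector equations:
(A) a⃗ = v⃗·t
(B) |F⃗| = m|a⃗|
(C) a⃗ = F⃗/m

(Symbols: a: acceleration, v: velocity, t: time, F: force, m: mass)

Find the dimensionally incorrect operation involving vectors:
(A) a⃗ = v⃗·t

(A) a⃗ = v⃗·t: LHS [L T^-2], RHS [L] ✗ — acceleration is velocity per time; should be v⃗/t
(B) |F⃗| = m|a⃗|: LHS [L M T^-2], RHS [L M T^-2] ✓ — magnitudes of vectors are scalars
(C) a⃗ = F⃗/m: LHS [L T^-2], RHS [L T^-2] ✓ — force (vector) divided by mass (scalar)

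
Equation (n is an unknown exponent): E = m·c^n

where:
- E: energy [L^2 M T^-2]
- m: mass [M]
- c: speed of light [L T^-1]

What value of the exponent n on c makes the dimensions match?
n = 2

E has dimensions [L^2 M T^-2]; c has dimensions [L T^-1].
The rest of the RHS has dimensions [M], so c^n must supply [L^2 T^-2].
With n = 2: m·c^2 has dimensions [L^2 M T^-2], matching the LHS ✓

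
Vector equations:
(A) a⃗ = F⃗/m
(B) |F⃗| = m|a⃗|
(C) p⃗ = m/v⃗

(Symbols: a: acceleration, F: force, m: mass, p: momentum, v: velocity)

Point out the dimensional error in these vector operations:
(C) p⃗ = m/v⃗

(A) a⃗ = F⃗/m: LHS [L T^-2], RHS [L T^-2] ✓ — force (vector) divided by mass (scalar)
(B) |F⃗| = m|a⃗|: LHS [L M T^-2], RHS [L M T^-2] ✓ — magnitudes of vectors are scalars
(C) p⃗ = m/v⃗: LHS [L M T^-1], RHS [L^-1 M T] ✗ — momentum is mass times velocity; should be mv⃗ (and division by a vector is undefined)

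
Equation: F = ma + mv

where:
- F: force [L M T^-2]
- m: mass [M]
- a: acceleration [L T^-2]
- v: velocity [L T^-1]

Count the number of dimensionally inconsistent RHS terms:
1

LHS F: [L M T^-2]
- ma: [L M T^-2] ✓
- mv: [L M T^-1] ✗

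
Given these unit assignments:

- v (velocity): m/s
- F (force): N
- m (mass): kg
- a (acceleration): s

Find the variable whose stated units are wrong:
a

The variable a (acceleration) should have units m/s², not s.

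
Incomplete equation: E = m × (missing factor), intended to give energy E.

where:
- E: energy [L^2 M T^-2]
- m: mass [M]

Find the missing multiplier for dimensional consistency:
v² (velocity squared), dimensions [L^2 T^-2]

E has dimensions [L^2 M T^-2] and m has dimensions [M].
The missing factor must have dimensions [L^2 M T^-2] / [M] = [L^2 T^-2], i.e. velocity squared (v²).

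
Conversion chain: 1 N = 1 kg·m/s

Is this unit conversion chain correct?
The chain is incorrect (it contains an error).

Incorrect: Newton is kg·m/s², not kg·m/s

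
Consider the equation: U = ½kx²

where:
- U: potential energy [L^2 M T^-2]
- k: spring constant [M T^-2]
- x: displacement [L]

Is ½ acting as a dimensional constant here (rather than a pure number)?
No

U has dimensions [L^2 M T^-2] and kx² already has dimensions [L^2 M T^-2], so the equation balances without ½ contributing any dimensions. ½ is a pure (dimensionless) number; changing or removing it would not affect dimensional consistency.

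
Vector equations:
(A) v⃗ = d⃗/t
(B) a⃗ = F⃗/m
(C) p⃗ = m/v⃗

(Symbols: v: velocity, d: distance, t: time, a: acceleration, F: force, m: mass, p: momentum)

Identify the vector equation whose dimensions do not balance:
(C) p⃗ = m/v⃗

(A) v⃗ = d⃗/t: LHS [L T^-1], RHS [L T^-1] ✓ — displacement (vector) divided by time (scalar)
(B) a⃗ = F⃗/m: LHS [L T^-2], RHS [L T^-2] ✓ — force (vector) divided by mass (scalar)
(C) p⃗ = m/v⃗: LHS [L M T^-1], RHS [L^-1 M T] ✗ — momentum is mass times velocity; should be mv⃗ (and division by a vector is undefined)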